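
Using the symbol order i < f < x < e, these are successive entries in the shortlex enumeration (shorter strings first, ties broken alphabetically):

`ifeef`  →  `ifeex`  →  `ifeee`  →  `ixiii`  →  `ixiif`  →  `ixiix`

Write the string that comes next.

The successor of ixiix increments the rightmost position that isn't already e and resets every position after it to i.

ixiie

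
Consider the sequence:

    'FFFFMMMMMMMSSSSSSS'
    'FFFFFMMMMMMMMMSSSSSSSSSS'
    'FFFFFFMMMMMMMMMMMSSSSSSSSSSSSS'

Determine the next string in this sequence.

Reading off run lengths: F runs 4, 5, 6; M runs 7, 9, 11; S runs 7, 10, 13 — each is linear in n, where the shown terms are n = 2, 3, 4.
Setting n = 5 gives 7, 13, 16 characters in each block.

FFFFFFFMMMMMMMMMMMMMSSSSSSSSSSSSSSSS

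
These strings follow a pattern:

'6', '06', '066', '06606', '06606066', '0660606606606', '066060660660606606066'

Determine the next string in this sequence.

0660606606606066060660660606606606

From term 3 onward, concatenate the last term with the second-to-last: 06·6 = 066, 066·06 = 06606, …
Continuing: 066060660660606606066 · 0660606606606 gives term 8.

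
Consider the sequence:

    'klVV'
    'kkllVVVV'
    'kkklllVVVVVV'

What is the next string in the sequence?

Reading off run lengths: k runs 1, 2, 3; l runs 1, 2, 3; V runs 2, 4, 6 — each is linear in n (n = 1, 2, …).
For the next term, n = 4, so the run lengths are 4, 4, 8.

kkkkllllVVVVVVVV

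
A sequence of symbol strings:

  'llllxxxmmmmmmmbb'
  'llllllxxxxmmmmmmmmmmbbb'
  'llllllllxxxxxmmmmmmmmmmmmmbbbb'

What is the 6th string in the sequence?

llllllllllllllxxxxxxxxmmmmmmmmmmmmmmmmmmmmmmbbbbbbb

Each string has the form l^{2n} x^{n+1} m^{3n+1} b^{n}, where the shown terms are n = 2, 3, 4.
At n = 7 the blocks have lengths 14, 8, 22, 7.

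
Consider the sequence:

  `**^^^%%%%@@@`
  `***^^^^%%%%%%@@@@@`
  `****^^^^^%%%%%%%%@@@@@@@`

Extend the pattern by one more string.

*****^^^^^^%%%%%%%%%%@@@@@@@@@

Term n consists of n *'s, followed by n+1 ^'s, followed by 2n %'s, followed by 2n-1 @'s, where the shown terms are n = 2, 3, 4.
Setting n = 5 gives 5, 6, 10, 9 characters in each block.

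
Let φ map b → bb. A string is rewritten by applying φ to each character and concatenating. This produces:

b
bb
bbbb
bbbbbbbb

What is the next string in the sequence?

bbbbbbbbbbbbbbbb

Apply φ to bbbbbbbb symbol by symbol: b→bb, b→bb, b→bb, b→bb, b→bb, b→bb, b→bb, b→bb; joined: bb bb bb bb bb bb bb bb.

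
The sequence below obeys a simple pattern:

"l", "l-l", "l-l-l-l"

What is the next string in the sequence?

l-l-l-l-l-l-l-l

s(k+1) = s(k)·-·s(k) — each term doubles the last with '-' between the halves.
So the next term is two copies of l-l-l-l with '-' between the halves.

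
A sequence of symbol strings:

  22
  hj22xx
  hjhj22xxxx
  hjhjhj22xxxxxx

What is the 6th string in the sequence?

Each term wraps the previous one in hj on the left and xx on the right.
From hjhjhj22xxxxxx, 2 further steps: hjhjhj22xxxxxx → hjhjhjhj22xxxxxxxx → (answer).

hjhjhjhjhj22xxxxxxxxxx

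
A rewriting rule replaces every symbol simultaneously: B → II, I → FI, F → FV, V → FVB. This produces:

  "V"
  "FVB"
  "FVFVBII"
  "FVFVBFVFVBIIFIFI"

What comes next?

FVFVBFVFVBIIFVFVBFVFVBIIFIFIFVFIFVFI

Replace each of the 16 characters of FVFVBFVFVBIIFIFI in place — FV FVB FV FVB II FV FVB FV FVB II FI FI FV FI FV FI — and concatenate.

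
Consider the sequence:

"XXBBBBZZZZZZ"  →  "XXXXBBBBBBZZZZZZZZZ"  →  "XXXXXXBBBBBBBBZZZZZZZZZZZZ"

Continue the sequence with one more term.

Each string has the form X^{2n-2} B^{2n} Z^{3n}, where the shown terms are n = 2, 3, 4.
At n = 5 the blocks have lengths 8, 10, 15.

XXXXXXXXBBBBBBBBBBZZZZZZZZZZZZZZZ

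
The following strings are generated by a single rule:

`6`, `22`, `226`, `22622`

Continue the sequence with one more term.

22622226

Each term (from the third on) is the previous term followed by the one before it: term 3 = 22·6 = 226.
Continuing: 22622 · 226 gives term 5.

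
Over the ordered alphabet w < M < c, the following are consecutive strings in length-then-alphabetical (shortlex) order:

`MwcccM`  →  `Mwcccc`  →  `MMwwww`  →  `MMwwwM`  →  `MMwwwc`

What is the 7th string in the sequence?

MMwwMM

Stepping forward 2 times from MMwwwc: MMwwwc → MMwwMw, then the target.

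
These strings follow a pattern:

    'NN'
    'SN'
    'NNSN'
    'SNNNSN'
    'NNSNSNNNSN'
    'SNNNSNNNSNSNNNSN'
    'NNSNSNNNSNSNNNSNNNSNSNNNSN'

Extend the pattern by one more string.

This is a Fibonacci-style word recurrence s(k) = s(k−2)·s(k−1): e.g. NN·SN = NNSN.
The next term joins SNNNSNNNSNSNNNSN and NNSNSNNNSNSNNNSNNNSNSNNNSN.

SNNNSNNNSNSNNNSNNNSNSNNNSNSNNNSNNNSNSNNNSN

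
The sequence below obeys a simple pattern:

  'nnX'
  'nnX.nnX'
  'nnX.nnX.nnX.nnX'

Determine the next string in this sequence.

Each string is two copies of the previous one joined by '.'.
So the next term is two copies of nnX.nnX.nnX.nnX with '.' between the halves.

nnX.nnX.nnX.nnX.nnX.nnX.nnX.nnX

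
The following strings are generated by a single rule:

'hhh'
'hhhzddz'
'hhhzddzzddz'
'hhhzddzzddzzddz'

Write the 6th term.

hhhzddzzddzzddzzddzzddz

Every step adds zddz to the end: s(k+1) = s(k)·zddz.
From hhhzddzzddzzddz, 2 further steps: hhhzddzzddzzddz → hhhzddzzddzzddzzddz → (answer).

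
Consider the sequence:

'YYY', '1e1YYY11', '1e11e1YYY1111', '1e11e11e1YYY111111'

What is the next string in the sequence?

1e11e11e11e1YYY11111111

Every step adds 1e1 to the front and 11 to the end of the previous string.
So the next term is 1e1·1e11e11e1YYY111111·11.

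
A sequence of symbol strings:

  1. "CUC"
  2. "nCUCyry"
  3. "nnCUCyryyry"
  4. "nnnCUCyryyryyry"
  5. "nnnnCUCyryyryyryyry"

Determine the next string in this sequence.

nnnnnCUCyryyryyryyryyry

Each term wraps the previous one in n on the left and yry on the right.
So the next term is n·nnnnCUCyryyryyryyry·yry.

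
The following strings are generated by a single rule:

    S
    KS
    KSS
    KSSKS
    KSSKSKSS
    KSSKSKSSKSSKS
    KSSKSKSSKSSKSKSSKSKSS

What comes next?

KSSKSKSSKSSKSKSSKSKSSKSSKSKSSKSSKS

This is a Fibonacci-style word recurrence s(k) = s(k−1)·s(k−2): e.g. KS·S = KSS.
So term 8 is KSSKSKSSKSSKSKSSKSKSS·KSSKSKSSKSSKS.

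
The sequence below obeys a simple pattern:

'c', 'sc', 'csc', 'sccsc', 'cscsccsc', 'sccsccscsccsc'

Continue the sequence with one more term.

From term 3 onward, concatenate the second-to-last term with the last: c·sc = csc, sc·csc = sccsc, …
Continuing: cscsccsc · sccsccscsccsc gives term 7.

cscsccscsccsccscsccsc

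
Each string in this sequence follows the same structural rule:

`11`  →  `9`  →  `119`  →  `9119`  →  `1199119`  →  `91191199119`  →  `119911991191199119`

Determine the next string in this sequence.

Each term (from the third on) is the two preceding terms concatenated in order: term 3 = 11·9 = 119.
The next term joins 91191199119 and 119911991191199119.

91191199119119911991191199119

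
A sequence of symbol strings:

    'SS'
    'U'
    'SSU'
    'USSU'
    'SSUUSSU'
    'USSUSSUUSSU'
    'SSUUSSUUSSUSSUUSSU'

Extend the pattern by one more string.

This is a Fibonacci-style word recurrence s(k) = s(k−2)·s(k−1): e.g. SS·U = SSU.
The next term joins USSUSSUUSSU and SSUUSSUUSSUSSUUSSU.

USSUSSUUSSUSSUUSSUUSSUSSUUSSU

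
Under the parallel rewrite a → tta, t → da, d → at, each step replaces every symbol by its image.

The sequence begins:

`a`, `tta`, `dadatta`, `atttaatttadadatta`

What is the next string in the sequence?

Rewriting the 17 symbols of atttaatttadadatta one by one yields tta da da da tta tta da da da tta at tta at tta da da tta; concatenated:

ttadadadattattadadadattaatttaatttadadatta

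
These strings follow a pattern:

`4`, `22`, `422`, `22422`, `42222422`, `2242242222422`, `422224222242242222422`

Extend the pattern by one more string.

2242242222422422224222242242222422

This is a Fibonacci-style word recurrence s(k) = s(k−2)·s(k−1): e.g. 4·22 = 422.
The next term joins 2242242222422 and 422224222242242222422.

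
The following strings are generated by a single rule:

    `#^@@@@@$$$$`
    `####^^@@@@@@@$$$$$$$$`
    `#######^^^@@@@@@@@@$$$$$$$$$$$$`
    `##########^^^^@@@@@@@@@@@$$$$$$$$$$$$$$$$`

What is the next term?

Reading off run lengths: # runs 1, 4, 7, 10; ^ runs 1, 2, 3, 4; @ runs 5, 7, 9, 11; $ runs 4, 8, 12, 16 — each is linear in n (n = 1, 2, …).
For the next term, n = 5, so the run lengths are 13, 5, 13, 20.

#############^^^^^@@@@@@@@@@@@@$$$$$$$$$$$$$$$$$$$$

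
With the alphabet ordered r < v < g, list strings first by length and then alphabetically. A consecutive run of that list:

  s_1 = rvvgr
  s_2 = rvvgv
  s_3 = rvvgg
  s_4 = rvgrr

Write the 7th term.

Stepping forward 3 times from rvgrr: rvgrr → rvgrv → rvgrg, then the target.

rvgvr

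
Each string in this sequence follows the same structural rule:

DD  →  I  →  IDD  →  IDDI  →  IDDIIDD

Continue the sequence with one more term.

From term 3 onward, concatenate the last term with the second-to-last: I·DD = IDD, IDD·I = IDDI, …
So term 6 is IDDIIDD·IDDI.

IDDIIDDIDDI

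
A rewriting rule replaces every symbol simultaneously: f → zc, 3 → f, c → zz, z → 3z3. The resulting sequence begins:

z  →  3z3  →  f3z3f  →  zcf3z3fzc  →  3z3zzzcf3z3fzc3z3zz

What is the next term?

f3z3f3z33z33z3zzzcf3z3fzc3z3zzf3z3f3z33z3

φ(3z3zzzcf3z3fzc3z3zz) expands symbol-by-symbol to f 3z3 f 3z3 3z3 3z3 zz zc f 3z3 f zc 3z3 zz f 3z3 f 3z3 3z3; joining the 19 pieces gives the next term.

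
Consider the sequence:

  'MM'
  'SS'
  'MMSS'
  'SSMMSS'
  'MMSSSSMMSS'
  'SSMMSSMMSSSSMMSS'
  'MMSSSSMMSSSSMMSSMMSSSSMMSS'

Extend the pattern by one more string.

Each term (from the third on) is the two preceding terms concatenated in order: term 3 = MM·SS = MMSS.
So term 8 is SSMMSSMMSSSSMMSS·MMSSSSMMSSSSMMSSMMSSSSMMSS.

SSMMSSMMSSSSMMSSMMSSSSMMSSSSMMSSMMSSSSMMSS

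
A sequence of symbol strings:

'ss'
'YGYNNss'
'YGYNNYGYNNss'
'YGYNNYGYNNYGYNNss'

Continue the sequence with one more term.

The strings grow by a fixed prefix YGYNN each time.
Applying this once more to YGYNNYGYNNYGYNNss:

YGYNNYGYNNYGYNNYGYNNss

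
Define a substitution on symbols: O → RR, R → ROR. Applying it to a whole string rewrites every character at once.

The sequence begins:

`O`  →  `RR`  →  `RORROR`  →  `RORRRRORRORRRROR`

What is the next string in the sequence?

Rewriting the 16 symbols of RORRRRORRORRRROR one by one yields ROR RR ROR ROR ROR ROR RR ROR ROR RR ROR ROR ROR ROR RR ROR; concatenated:

RORRRRORRORRORRORRRRORRORRRRORRORRORRORRRROR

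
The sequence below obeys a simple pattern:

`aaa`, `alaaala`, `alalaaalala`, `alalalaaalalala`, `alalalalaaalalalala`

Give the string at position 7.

s(k+1) = al·s(k)·la, so each term gains al as a prefix and la as a suffix.
From alalalalaaalalalala, 2 further steps: alalalalaaalalalala → alalalalalaaalalalalala → (answer).

alalalalalalaaalalalalalala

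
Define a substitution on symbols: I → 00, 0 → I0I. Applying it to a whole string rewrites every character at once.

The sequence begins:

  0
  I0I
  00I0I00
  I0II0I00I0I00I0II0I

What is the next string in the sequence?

Applying the rule to each of the 19 symbols of I0II0I00I0I00I0II0I gives the pieces 00 I0I 00 00 I0I 00 I0I I0I 00 I0I 00 I0I I0I 00 I0I 00 00 I0I 00, which concatenate to the answer.

00I0I0000I0I00I0II0I00I0I00I0II0I00I0I0000I0I00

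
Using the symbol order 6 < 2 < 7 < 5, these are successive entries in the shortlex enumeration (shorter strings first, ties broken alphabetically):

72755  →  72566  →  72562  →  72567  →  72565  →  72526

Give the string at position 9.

Stepping forward 3 times from 72526: 72526 → 72522 → 72527, then the target.

72525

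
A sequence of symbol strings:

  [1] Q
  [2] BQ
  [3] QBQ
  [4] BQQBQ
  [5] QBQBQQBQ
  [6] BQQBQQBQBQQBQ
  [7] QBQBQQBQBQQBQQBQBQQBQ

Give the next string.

From term 3 onward, concatenate the second-to-last term with the last: Q·BQ = QBQ, BQ·QBQ = BQQBQ, …
Continuing: BQQBQQBQBQQBQ · QBQBQQBQBQQBQQBQBQQBQ gives term 8.

BQQBQQBQBQQBQQBQBQQBQBQQBQQBQBQQBQ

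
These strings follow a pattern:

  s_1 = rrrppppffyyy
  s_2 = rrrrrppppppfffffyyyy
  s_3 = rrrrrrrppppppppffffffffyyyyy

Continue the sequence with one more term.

Term n consists of 2n+1 r's, followed by 2n+2 p's, followed by 3n-1 f's, followed by n+2 y's (n = 1, 2, …).
For the next term, n = 4, so the run lengths are 9, 10, 11, 6.

rrrrrrrrrppppppppppfffffffffffyyyyyy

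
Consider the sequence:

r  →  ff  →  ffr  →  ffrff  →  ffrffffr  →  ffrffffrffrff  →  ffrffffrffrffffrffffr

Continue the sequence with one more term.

Each term (from the third on) is the previous term followed by the one before it: term 3 = ff·r = ffr.
Continuing: ffrffffrffrffffrffffr · ffrffffrffrff gives term 8.

ffrffffrffrffffrffffrffrffffrffrff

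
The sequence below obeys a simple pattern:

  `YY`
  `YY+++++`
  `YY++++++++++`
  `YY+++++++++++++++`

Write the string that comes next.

Each term is the previous one with +++++ appended.
Applying this once more to YY+++++++++++++++:

YY++++++++++++++++++++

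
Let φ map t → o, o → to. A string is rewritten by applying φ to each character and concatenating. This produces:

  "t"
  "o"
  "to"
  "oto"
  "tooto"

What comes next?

ototooto

Apply φ to tooto symbol by symbol: t→o, o→to, o→to, t→o, o→to; joined: o to to o to.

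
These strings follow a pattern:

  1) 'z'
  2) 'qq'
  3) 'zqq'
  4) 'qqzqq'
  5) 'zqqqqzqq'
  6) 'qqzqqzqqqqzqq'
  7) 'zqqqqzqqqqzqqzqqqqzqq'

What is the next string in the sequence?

qqzqqzqqqqzqqzqqqqzqqqqzqqzqqqqzqq

From term 3 onward, concatenate the second-to-last term with the last: z·qq = zqq, qq·zqq = qqzqq, …
The next term joins qqzqqzqqqqzqq and zqqqqzqqqqzqqzqqqqzqq.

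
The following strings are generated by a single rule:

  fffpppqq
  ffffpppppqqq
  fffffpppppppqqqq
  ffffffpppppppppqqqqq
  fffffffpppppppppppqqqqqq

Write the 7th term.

The n-th term is n+2 f's then 2n+1 p's then n+1 q's (n = 1, 2, …).
For term 7, n = 7, so the run lengths are 9, 15, 8.

fffffffffpppppppppppppppqqqqqqqq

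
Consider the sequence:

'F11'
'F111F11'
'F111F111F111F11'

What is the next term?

Each string is two copies of the previous one joined by '1'.
One more doubling of F111F111F111F11 gives the answer.

F111F111F111F111F111F111F111F11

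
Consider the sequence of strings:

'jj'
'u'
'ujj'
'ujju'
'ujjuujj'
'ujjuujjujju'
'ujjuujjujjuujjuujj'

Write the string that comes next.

ujjuujjujjuujjuujjujjuujjujju

From term 3 onward, concatenate the last term with the second-to-last: u·jj = ujj, ujj·u = ujju, …
Continuing: ujjuujjujjuujjuujj · ujjuujjujju gives term 8.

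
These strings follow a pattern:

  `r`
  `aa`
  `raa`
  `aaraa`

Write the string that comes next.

raaaaraa

This is a Fibonacci-style word recurrence s(k) = s(k−2)·s(k−1): e.g. r·aa = raa.
Continuing: raa · aaraa gives term 5.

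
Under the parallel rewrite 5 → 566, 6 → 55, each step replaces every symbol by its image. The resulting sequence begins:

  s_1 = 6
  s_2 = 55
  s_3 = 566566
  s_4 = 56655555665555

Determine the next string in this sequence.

Applying the rule to each of the 14 symbols of 56655555665555 gives the pieces 566 55 55 566 566 566 566 566 55 55 566 566 566 566, which concatenate to the answer.

56655555665665665665665555566566566566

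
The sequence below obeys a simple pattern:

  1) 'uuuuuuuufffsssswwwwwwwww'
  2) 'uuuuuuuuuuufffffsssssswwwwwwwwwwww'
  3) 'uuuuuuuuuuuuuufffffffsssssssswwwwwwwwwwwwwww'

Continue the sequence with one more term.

uuuuuuuuuuuuuuuuufffffffffsssssssssswwwwwwwwwwwwwwwwww

The n-th term is 3n+2 u's then 2n-1 f's then 2n s's then 3n+3 w's, where the shown terms are n = 2, 3, 4.
At n = 5 the blocks have lengths 17, 9, 10, 18.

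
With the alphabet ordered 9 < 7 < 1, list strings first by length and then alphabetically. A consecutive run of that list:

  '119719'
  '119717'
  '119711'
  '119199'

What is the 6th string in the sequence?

Advancing 2 positions from 119199 through 119199 → 119197 reaches term 6.

119191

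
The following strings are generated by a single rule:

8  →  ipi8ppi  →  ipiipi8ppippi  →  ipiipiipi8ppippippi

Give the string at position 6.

Each term wraps the previous one in ipi on the left and ppi on the right.
From ipiipiipi8ppippippi, 2 further steps: ipiipiipi8ppippippi → ipiipiipiipi8ppippippippi → (answer).

ipiipiipiipiipi8ppippippippippi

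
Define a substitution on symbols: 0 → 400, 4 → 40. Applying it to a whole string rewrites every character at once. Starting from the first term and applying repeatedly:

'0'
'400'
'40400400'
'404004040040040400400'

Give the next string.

Rewriting the 21 symbols of 404004040040040400400 one by one yields 40 400 40 400 400 40 400 40 400 400 40 400 400 40 400 40 400 400 40 400 400; concatenated:

4040040400400404004040040040400400404004040040040400400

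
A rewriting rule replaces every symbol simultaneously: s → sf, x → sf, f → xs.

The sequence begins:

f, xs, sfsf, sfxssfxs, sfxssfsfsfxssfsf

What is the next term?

Rewriting the 16 symbols of sfxssfsfsfxssfsf one by one yields sf xs sf sf sf xs sf xs sf xs sf sf sf xs sf xs; concatenated:

sfxssfsfsfxssfxssfxssfsfsfxssfxs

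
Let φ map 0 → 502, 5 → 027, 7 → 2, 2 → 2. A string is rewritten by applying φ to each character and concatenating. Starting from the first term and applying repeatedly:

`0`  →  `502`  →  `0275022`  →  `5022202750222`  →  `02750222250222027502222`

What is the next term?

502220275022222027502222502220275022222

Applying the rule to each of the 23 symbols of 02750222250222027502222 gives the pieces 502 2 2 027 502 2 2 2 2 027 502 2 2 2 502 2 2 027 502 2 2 2 2, which concatenate to the answer.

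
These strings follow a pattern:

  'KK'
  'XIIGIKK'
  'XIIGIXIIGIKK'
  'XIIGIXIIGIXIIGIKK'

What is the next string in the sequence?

Every step adds XIIGI at the front: s(k+1) = XIIGI·s(k).
One more step from XIIGIXIIGIXIIGIKK gives the answer.

XIIGIXIIGIXIIGIXIIGIKK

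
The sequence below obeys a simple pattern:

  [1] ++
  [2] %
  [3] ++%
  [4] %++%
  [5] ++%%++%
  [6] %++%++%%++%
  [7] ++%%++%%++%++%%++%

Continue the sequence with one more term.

This is a Fibonacci-style word recurrence s(k) = s(k−2)·s(k−1): e.g. ++·% = ++%.
The next term joins %++%++%%++% and ++%%++%%++%++%%++%.

%++%++%%++%++%%++%%++%++%%++%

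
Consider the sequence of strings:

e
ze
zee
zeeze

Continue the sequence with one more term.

From term 3 onward, concatenate the last term with the second-to-last: ze·e = zee, zee·ze = zeeze, …
Continuing: zeeze · zee gives term 5.

zeezezee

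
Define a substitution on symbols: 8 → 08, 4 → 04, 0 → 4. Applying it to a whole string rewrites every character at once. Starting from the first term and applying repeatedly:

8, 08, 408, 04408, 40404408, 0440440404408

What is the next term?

Rewriting the 13 symbols of 0440440404408 one by one yields 4 04 04 4 04 04 4 04 4 04 04 4 08; concatenated:

404044040440440404408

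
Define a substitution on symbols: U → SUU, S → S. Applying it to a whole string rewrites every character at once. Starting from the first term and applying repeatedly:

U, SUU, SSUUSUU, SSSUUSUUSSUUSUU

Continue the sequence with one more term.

Replace each of the 15 characters of SSSUUSUUSSUUSUU in place — S S S SUU SUU S SUU SUU S S SUU SUU S SUU SUU — and concatenate.

SSSSUUSUUSSUUSUUSSSUUSUUSSUUSUU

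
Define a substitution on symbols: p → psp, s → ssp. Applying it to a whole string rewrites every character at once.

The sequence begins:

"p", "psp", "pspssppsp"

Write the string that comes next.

pspssppspsspssppsppspssppsp

Expanding pspssppsp: p→psp, s→ssp, p→psp, s→ssp, s→ssp, p→psp, p→psp, s→ssp, p→psp. Concatenated: psp ssp psp ssp ssp psp psp ssp psp.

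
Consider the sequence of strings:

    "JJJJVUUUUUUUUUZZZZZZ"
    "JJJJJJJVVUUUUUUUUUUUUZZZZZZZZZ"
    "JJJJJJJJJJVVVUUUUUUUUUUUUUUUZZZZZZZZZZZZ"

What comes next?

JJJJJJJJJJJJJVVVVUUUUUUUUUUUUUUUUUUZZZZZZZZZZZZZZZ

Each string has the form J^{3n-2} V^{n-1} U^{3n+3} Z^{3n}, where the shown terms are n = 2, 3, 4.
Setting n = 5 gives 13, 4, 18, 15 characters in each block.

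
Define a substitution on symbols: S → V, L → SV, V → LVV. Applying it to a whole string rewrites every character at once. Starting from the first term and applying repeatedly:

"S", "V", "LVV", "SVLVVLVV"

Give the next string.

VLVVSVLVVLVVSVLVVLVV

Apply φ to SVLVVLVV symbol by symbol: S→V, V→LVV, L→SV, V→LVV, V→LVV, L→SV, V→LVV, V→LVV; joined: V LVV SV LVV LVV SV LVV LVV.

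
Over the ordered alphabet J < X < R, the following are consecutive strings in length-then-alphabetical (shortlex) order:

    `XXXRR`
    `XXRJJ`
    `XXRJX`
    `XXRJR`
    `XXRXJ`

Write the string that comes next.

Find the rightmost character of XXRXJ below R, bump it to the next letter, and reset everything to its right to J.

XXRXX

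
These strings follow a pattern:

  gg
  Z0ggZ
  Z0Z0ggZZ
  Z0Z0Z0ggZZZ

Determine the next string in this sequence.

s(k+1) = Z0·s(k)·Z, so each term gains Z0 as a prefix and Z as a suffix.
One more step from Z0Z0Z0ggZZZ gives the answer.

Z0Z0Z0Z0ggZZZZ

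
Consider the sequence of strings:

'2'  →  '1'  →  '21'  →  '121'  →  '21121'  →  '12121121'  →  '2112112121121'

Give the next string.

This is a Fibonacci-style word recurrence s(k) = s(k−2)·s(k−1): e.g. 2·1 = 21.
Continuing: 12121121 · 2112112121121 gives term 8.

121211212112112121121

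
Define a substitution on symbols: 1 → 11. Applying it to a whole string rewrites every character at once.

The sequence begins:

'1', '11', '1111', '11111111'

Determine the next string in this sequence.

Rewriting each symbol of 11111111: 1→11, 1→11, 1→11, 1→11, 1→11, 1→11, 1→11, 1→11, which concatenates to 11 11 11 11 11 11 11 11.

1111111111111111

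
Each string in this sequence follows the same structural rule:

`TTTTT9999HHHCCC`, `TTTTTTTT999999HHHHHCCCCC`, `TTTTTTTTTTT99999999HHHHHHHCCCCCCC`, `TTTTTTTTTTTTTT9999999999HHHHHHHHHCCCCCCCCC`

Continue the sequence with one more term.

Each string has the form T^{3n+2} 9^{2n+2} H^{2n+1} C^{2n+1} (n = 1, 2, …).
At n = 5 the blocks have lengths 17, 12, 11, 11.

TTTTTTTTTTTTTTTTT999999999999HHHHHHHHHHHCCCCCCCCCCC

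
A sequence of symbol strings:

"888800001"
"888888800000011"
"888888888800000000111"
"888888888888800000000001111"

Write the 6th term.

Reading off run lengths: 8 runs 4, 7, 10, 13; 0 runs 4, 6, 8, 10; 1 runs 1, 2, 3, 4 — each is linear in n (n = 1, 2, …).
Setting n = 6 gives 19, 14, 6 characters in each block.

888888888888888888800000000000000111111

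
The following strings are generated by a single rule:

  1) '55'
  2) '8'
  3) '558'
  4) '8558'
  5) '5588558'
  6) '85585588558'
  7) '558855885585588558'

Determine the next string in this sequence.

Each term (from the third on) is the two preceding terms concatenated in order: term 3 = 55·8 = 558.
So term 8 is 85585588558·558855885585588558.

85585588558558855885585588558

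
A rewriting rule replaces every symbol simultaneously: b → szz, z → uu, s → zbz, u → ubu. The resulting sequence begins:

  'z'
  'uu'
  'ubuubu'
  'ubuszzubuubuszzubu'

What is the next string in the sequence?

ubuszzubuzbzuuuuubuszzubuubuszzubuzbzuuuuubuszzubu

Applying the rule to each of the 18 symbols of ubuszzubuubuszzubu gives the pieces ubu szz ubu zbz uu uu ubu szz ubu ubu szz ubu zbz uu uu ubu szz ubu, which concatenate to the answer.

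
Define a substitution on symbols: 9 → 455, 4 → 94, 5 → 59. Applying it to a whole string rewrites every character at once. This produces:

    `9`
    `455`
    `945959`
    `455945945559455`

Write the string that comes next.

Rewriting the 15 symbols of 455945945559455 one by one yields 94 59 59 455 94 59 455 94 59 59 59 455 94 59 59; concatenated:

945959455945945594595959455945959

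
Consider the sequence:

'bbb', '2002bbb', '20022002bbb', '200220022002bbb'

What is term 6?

20022002200220022002bbb

Every step adds 2002 at the front: s(k+1) = 2002·s(k).
From 200220022002bbb, 2 further steps: 200220022002bbb → 2002200220022002bbb → (answer).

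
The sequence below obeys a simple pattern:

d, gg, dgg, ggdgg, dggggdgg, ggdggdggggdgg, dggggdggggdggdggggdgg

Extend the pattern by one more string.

ggdggdggggdggdggggdggggdggdggggdgg

From term 3 onward, concatenate the second-to-last term with the last: d·gg = dgg, gg·dgg = ggdgg, …
The next term joins ggdggdggggdgg and dggggdggggdggdggggdgg.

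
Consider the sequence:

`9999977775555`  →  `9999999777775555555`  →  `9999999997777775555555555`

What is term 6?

9999999999999997777777775555555555555555555

The n-th term is 2n+3 9's then n+3 7's then 3n+1 5's (n = 1, 2, …).
For term 6, n = 6, so the run lengths are 15, 9, 19.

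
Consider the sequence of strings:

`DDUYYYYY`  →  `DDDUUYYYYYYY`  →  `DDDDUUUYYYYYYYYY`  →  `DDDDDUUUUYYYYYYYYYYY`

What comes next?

DDDDDDUUUUUYYYYYYYYYYYYY

Reading off run lengths: D runs 2, 3, 4, 5; U runs 1, 2, 3, 4; Y runs 5, 7, 9, 11 — each is linear in n, where the shown terms are n = 2, 3, 4, 5.
For the next term, n = 6, so the run lengths are 6, 5, 13.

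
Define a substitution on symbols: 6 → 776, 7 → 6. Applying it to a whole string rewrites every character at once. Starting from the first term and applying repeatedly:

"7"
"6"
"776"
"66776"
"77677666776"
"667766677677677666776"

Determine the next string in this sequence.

Rewriting the 21 symbols of 667766677677677666776 one by one yields 776 776 6 6 776 776 776 6 6 776 6 6 776 6 6 776 776 776 6 6 776; concatenated:

7767766677677677666776667766677677677666776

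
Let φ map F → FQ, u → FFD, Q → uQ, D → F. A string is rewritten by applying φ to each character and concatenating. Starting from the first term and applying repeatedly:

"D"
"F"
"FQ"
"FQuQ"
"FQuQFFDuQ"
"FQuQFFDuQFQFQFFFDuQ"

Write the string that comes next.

Rewriting the 19 symbols of FQuQFFDuQFQFQFFFDuQ one by one yields FQ uQ FFD uQ FQ FQ F FFD uQ FQ uQ FQ uQ FQ FQ FQ F FFD uQ; concatenated:

FQuQFFDuQFQFQFFFDuQFQuQFQuQFQFQFQFFFDuQ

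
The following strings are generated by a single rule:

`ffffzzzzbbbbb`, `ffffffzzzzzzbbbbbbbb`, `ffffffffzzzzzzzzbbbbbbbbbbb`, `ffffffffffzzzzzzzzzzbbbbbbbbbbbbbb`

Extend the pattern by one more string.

ffffffffffffzzzzzzzzzzzzbbbbbbbbbbbbbbbbb

Term n consists of 2n f's, followed by 2n z's, followed by 3n-1 b's, where the shown terms are n = 2, 3, 4, 5.
For the next term, n = 6, so the run lengths are 12, 12, 17.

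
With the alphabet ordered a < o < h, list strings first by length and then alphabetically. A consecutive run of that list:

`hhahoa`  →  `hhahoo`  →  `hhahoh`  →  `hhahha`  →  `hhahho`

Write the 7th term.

Continuing the enumeration 2 steps past hhahho: hhahho → hhahhh → (answer).

hhoaaa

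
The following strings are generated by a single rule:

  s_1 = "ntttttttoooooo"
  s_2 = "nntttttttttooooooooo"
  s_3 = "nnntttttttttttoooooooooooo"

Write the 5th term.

Each string has the form n^{n-1} t^{2n+3} o^{3n}, where the shown terms are n = 2, 3, 4.
Setting n = 6 gives 5, 15, 18 characters in each block.

nnnnntttttttttttttttoooooooooooooooooo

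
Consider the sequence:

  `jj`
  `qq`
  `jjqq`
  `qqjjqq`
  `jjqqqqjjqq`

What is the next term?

qqjjqqjjqqqqjjqq

Each term (from the third on) is the two preceding terms concatenated in order: term 3 = jj·qq = jjqq.
Continuing: qqjjqq · jjqqqqjjqq gives term 6.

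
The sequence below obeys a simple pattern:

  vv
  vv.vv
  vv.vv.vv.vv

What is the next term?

vv.vv.vv.vv.vv.vv.vv.vv

Each string is two copies of the previous one joined by '.'.
One more doubling of vv.vv.vv.vv gives the answer.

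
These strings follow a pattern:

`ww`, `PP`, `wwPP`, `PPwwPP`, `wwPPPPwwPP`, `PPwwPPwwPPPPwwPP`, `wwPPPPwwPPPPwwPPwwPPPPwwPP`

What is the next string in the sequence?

PPwwPPwwPPPPwwPPwwPPPPwwPPPPwwPPwwPPPPwwPP

Each term (from the third on) is the two preceding terms concatenated in order: term 3 = ww·PP = wwPP.
Continuing: PPwwPPwwPPPPwwPP · wwPPPPwwPPPPwwPPwwPPPPwwPP gives term 8.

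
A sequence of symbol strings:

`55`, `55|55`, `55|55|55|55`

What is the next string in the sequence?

Every step duplicates the string with '|' between the halves.
Doubling 55|55|55|55 with '|' between the halves:

55|55|55|55|55|55|55|55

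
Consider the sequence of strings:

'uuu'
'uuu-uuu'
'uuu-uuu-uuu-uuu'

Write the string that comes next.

Every step duplicates the string with '-' between the halves.
So the next term is two copies of uuu-uuu-uuu-uuu with '-' between the halves.

uuu-uuu-uuu-uuu-uuu-uuu-uuu-uuu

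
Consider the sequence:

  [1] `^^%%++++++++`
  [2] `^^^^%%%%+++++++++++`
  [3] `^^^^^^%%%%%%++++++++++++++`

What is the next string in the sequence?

The n-th term is 2n-2 ^'s then 2n-2 %'s then 3n+2 +'s, where the shown terms are n = 2, 3, 4.
Setting n = 5 gives 8, 8, 17 characters in each block.

^^^^^^^^%%%%%%%%+++++++++++++++++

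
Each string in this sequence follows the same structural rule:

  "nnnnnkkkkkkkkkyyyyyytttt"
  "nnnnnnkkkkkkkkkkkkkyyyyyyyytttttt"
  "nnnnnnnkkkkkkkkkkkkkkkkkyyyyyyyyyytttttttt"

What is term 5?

nnnnnnnnnkkkkkkkkkkkkkkkkkkkkkkkkkyyyyyyyyyyyyyytttttttttttt

Each string has the form n^{n+3} k^{4n+1} y^{2n+2} t^{2n}, where the shown terms are n = 2, 3, 4.
For term 5, n = 6, so the run lengths are 9, 25, 14, 12.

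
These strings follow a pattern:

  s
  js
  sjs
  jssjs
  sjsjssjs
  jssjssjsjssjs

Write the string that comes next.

From term 3 onward, concatenate the second-to-last term with the last: s·js = sjs, js·sjs = jssjs, …
The next term joins sjsjssjs and jssjssjsjssjs.

sjsjssjsjssjssjsjssjs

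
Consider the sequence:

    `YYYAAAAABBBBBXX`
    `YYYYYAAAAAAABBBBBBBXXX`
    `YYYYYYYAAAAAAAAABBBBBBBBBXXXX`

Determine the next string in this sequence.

The n-th term is 2n-1 Y's then 2n+1 A's then 2n+1 B's then n X's, where the shown terms are n = 2, 3, 4.
At n = 5 the blocks have lengths 9, 11, 11, 5.

YYYYYYYYYAAAAAAAAAAABBBBBBBBBBBXXXXX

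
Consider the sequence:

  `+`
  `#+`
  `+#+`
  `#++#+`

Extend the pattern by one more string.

+#+#++#+

From term 3 onward, concatenate the second-to-last term with the last: +·#+ = +#+, #+·+#+ = #++#+, …
The next term joins +#+ and #++#+.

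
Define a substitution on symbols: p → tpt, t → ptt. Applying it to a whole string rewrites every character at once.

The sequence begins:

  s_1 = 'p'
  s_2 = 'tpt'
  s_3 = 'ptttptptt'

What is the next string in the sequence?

Apply φ to ptttptptt symbol by symbol: p→tpt, t→ptt, t→ptt, t→ptt, p→tpt, t→ptt, p→tpt, t→ptt, t→ptt; joined: tpt ptt ptt ptt tpt ptt tpt ptt ptt.

tptpttpttptttptptttptpttptt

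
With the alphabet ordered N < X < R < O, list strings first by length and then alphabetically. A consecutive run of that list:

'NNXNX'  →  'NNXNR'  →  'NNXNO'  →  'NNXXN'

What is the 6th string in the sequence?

Continuing the enumeration 2 steps past NNXXN: NNXXN → NNXXX → (answer).

NNXXR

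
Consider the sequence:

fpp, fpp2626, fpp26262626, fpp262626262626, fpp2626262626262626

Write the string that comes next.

The strings grow by a fixed suffix 2626 each time.
One more step from fpp2626262626262626 gives the answer.

fpp26262626262626262626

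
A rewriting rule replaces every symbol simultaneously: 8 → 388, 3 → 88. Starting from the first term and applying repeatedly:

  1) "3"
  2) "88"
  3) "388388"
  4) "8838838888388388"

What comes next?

38838888388388883883883883888838838888388388

φ(8838838888388388) expands symbol-by-symbol to 388 388 88 388 388 88 388 388 388 388 88 388 388 88 388 388; joining the 16 pieces gives the next term.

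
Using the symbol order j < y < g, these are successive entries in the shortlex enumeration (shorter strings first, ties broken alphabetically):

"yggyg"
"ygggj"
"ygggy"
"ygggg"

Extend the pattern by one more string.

Find the rightmost character of ygggg below g, bump it to the next letter, and reset everything to its right to j.

gjjjj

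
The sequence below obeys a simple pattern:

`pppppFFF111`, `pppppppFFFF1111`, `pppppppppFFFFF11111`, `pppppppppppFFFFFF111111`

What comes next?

pppppppppppppFFFFFFF1111111

Each string has the form p^{2n+1} F^{n+1} 1^{n+1}, where the shown terms are n = 2, 3, 4, 5.
For the next term, n = 6, so the run lengths are 13, 7, 7.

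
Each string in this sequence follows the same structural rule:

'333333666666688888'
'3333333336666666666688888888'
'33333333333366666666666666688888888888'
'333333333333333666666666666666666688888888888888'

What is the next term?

Reading off run lengths: 3 runs 6, 9, 12, 15; 6 runs 7, 11, 15, 19; 8 runs 5, 8, 11, 14 — each is linear in n, where the shown terms are n = 2, 3, 4, 5.
For the next term, n = 6, so the run lengths are 18, 23, 17.

3333333333333333336666666666666666666666688888888888888888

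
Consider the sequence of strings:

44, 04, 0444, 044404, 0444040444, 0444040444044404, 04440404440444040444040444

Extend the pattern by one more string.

Each term (from the third on) is the previous term followed by the one before it: term 3 = 04·44 = 0444.
So term 8 is 04440404440444040444040444·0444040444044404.

044404044404440404440404440444040444044404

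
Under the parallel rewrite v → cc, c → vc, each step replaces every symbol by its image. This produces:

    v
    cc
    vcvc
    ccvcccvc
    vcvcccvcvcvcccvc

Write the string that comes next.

ccvcccvcvcvcccvcccvcccvcvcvcccvc

Replace each of the 16 characters of vcvcccvcvcvcccvc in place — cc vc cc vc vc vc cc vc cc vc cc vc vc vc cc vc — and concatenate.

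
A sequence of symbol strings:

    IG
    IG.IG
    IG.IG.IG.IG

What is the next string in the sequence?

s(k+1) = s(k)·.·s(k) — each term doubles the last with '.' between the halves.
So the next term is two copies of IG.IG.IG.IG with '.' between the halves.

IG.IG.IG.IG.IG.IG.IG.IG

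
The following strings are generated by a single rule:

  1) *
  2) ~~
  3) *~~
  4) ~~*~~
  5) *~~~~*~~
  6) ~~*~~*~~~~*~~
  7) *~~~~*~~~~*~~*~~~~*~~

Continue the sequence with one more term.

From term 3 onward, concatenate the second-to-last term with the last: *·~~ = *~~, ~~·*~~ = ~~*~~, …
The next term joins ~~*~~*~~~~*~~ and *~~~~*~~~~*~~*~~~~*~~.

~~*~~*~~~~*~~*~~~~*~~~~*~~*~~~~*~~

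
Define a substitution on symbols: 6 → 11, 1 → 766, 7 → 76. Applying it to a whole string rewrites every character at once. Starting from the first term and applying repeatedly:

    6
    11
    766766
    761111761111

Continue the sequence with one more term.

Expanding 761111761111: 7→76, 6→11, 1→766, 1→766, 1→766, 1→766, 7→76, 6→11, 1→766, 1→766, 1→766, 1→766. Concatenated: 76 11 766 766 766 766 76 11 766 766 766 766.

76117667667667667611766766766766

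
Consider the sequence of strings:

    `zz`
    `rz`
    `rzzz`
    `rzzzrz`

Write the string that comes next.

This is a Fibonacci-style word recurrence s(k) = s(k−1)·s(k−2): e.g. rz·zz = rzzz.
The next term joins rzzzrz and rzzz.

rzzzrzrzzz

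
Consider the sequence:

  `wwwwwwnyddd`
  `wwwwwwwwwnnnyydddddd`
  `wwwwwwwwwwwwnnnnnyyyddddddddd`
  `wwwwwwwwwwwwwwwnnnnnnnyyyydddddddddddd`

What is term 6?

The n-th term is 3n+3 w's then 2n-1 n's then n y's then 3n d's (n = 1, 2, …).
At n = 6 the blocks have lengths 21, 11, 6, 18.

wwwwwwwwwwwwwwwwwwwwwnnnnnnnnnnnyyyyyydddddddddddddddddd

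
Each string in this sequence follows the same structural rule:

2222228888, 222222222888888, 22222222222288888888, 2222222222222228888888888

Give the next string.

222222222222222222888888888888

Term n consists of 3n 2's, followed by 2n 8's, where the shown terms are n = 2, 3, 4, 5.
For the next term, n = 6, so the run lengths are 18, 12.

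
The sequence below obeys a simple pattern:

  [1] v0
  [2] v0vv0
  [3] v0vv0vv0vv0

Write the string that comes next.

s(k+1) = s(k)·v·s(k) — each term doubles the last with 'v' between the halves.
One more doubling of v0vv0vv0vv0 gives the answer.

v0vv0vv0vv0vv0vv0vv0vv0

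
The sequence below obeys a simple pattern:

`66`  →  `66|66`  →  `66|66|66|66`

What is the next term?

Every step duplicates the string with '|' between the halves.
Doubling 66|66|66|66 with '|' between the halves:

66|66|66|66|66|66|66|66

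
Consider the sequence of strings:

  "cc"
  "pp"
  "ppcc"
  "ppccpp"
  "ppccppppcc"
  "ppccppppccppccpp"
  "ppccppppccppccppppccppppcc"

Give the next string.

ppccppppccppccppppccppppccppccppppccppccpp

Each term (from the third on) is the previous term followed by the one before it: term 3 = pp·cc = ppcc.
So term 8 is ppccppppccppccppppccppppcc·ppccppppccppccpp.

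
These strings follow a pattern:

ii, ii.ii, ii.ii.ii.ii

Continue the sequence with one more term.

Each string is two copies of the previous one joined by '.'.
So the next term is two copies of ii.ii.ii.ii with '.' between the halves.

ii.ii.ii.ii.ii.ii.ii.ii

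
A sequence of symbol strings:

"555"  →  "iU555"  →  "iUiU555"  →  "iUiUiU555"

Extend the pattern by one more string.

Each term is the previous one with iU prepended.
Applying this once more to iUiUiU555:

iUiUiUiU555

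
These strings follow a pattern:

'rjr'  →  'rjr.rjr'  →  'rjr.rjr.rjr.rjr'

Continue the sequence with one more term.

Every step duplicates the string with '.' between the halves.
One more doubling of rjr.rjr.rjr.rjr gives the answer.

rjr.rjr.rjr.rjr.rjr.rjr.rjr.rjr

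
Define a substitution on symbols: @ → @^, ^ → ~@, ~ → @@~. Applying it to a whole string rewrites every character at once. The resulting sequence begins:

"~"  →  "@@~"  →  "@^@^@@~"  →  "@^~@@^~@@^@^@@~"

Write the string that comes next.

Rewriting the 15 symbols of @^~@@^~@@^@^@@~ one by one yields @^ ~@ @@~ @^ @^ ~@ @@~ @^ @^ ~@ @^ ~@ @^ @^ @@~; concatenated:

@^~@@@~@^@^~@@@~@^@^~@@^~@@^@^@@~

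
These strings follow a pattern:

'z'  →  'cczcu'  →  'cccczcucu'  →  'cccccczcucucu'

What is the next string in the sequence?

s(k+1) = cc·s(k)·cu, so each term gains cc as a prefix and cu as a suffix.
Applying this once more to cccccczcucucu:

cccccccczcucucucu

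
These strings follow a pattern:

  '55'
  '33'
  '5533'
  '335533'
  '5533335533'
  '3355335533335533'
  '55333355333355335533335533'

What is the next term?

335533553333553355333355333355335533335533

Each term (from the third on) is the two preceding terms concatenated in order: term 3 = 55·33 = 5533.
The next term joins 3355335533335533 and 55333355333355335533335533.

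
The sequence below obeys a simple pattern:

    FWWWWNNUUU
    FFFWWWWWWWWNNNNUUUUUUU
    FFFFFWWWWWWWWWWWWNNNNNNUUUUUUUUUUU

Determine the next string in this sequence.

FFFFFFFWWWWWWWWWWWWWWWWNNNNNNNNUUUUUUUUUUUUUUU

Term n consists of 2n-1 F's, followed by 4n W's, followed by 2n N's, followed by 4n-1 U's (n = 1, 2, …).
At n = 4 the blocks have lengths 7, 16, 8, 15.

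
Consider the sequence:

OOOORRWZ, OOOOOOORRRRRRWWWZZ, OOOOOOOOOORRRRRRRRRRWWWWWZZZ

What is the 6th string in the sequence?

OOOOOOOOOOOOOOOOOOORRRRRRRRRRRRRRRRRRRRRRWWWWWWWWWWWZZZZZZ

Each string has the form O^{3n+1} R^{4n-2} W^{2n-1} Z^{n} (n = 1, 2, …).
Setting n = 6 gives 19, 22, 11, 6 characters in each block.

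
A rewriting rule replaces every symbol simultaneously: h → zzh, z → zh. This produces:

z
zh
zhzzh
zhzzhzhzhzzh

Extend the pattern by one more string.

zhzzhzhzhzzhzhzzhzhzzhzhzhzzh

Apply φ to zhzzhzhzhzzh symbol by symbol: z→zh, h→zzh, z→zh, z→zh, h→zzh, z→zh, h→zzh, z→zh, h→zzh, z→zh, z→zh, h→zzh; joined: zh zzh zh zh zzh zh zzh zh zzh zh zh zzh.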